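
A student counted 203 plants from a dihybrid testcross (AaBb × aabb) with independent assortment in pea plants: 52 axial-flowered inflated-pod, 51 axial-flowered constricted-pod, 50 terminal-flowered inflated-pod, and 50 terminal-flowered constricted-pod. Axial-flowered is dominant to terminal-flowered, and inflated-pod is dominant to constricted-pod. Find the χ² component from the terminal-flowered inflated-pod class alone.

A dihybrid testcross with independent assortment gives a 1:1:1:1 ratio.
The 1:1:1:1 ratio has 4 parts, so with N = 203 the expected counts are:
  axial-flowered inflated-pod: 203 × 1/4 = 50.75
  axial-flowered constricted-pod: 203 × 1/4 = 50.75
  terminal-flowered inflated-pod: 203 × 1/4 = 50.75
  terminal-flowered constricted-pod: 203 × 1/4 = 50.75
Contribution of terminal-flowered inflated-pod: (50 − 50.75)² / 50.75 = 0.0111

0.011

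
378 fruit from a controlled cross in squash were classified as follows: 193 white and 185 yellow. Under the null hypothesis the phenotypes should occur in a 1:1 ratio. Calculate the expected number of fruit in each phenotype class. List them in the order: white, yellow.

Under the 1:1 hypothesis (Σ ratio = 2, N = 378):
  white: 378 × 1/2 = 189
  yellow: 378 × 1/2 = 189

189, 189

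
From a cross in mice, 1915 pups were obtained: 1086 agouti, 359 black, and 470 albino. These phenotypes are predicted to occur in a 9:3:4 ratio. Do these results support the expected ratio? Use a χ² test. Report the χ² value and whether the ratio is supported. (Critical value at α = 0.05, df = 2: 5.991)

0.232; consistent

The 9:3:4 ratio has 16 parts, so with N = 1915 the expected counts are:
  agouti: 1915 × 9/16 = 1077.1875
  black: 1915 × 3/16 = 359.0625
  albino: 1915 × 4/16 = 478.75
χ² = Σ (O − E)² / E
  agouti: (1086 − 1077.1875)² / 1077.1875 = 0.0721
  black: (359 − 359.0625)² / 359.0625 = 0.0000
  albino: (470 − 478.75)² / 478.75 = 0.1599
χ² = 0.0721 + 0.0000 + 0.1599 = 0.232
Degrees of freedom = 3 − 1 = 2; critical value at α = 0.05 is 5.991.
Since 0.232 < 5.991, we fail to reject the null hypothesis — the data are consistent with the 9:3:4 ratio.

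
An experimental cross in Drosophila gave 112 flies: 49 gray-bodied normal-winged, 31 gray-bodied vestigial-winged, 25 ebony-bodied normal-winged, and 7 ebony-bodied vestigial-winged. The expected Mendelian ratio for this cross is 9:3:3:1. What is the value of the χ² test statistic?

8.635

Under the 9:3:3:1 hypothesis (Σ ratio = 16, N = 112):
  gray-bodied normal-winged: 112 × 9/16 = 63
  gray-bodied vestigial-winged: 112 × 3/16 = 21
  ebony-bodied normal-winged: 112 × 3/16 = 21
  ebony-bodied vestigial-winged: 112 × 1/16 = 7
χ² = Σ (O − E)² / E
  gray-bodied normal-winged: (49 − 63)² / 63 = 3.1111
  gray-bodied vestigial-winged: (31 − 21)² / 21 = 4.7619
  ebony-bodied normal-winged: (25 − 21)² / 21 = 0.7619
  ebony-bodied vestigial-winged: (7 − 7)² / 7 = 0.0000
χ² = 3.1111 + 4.7619 + 0.7619 + 0.0000 = 8.6349 ≈ 8.635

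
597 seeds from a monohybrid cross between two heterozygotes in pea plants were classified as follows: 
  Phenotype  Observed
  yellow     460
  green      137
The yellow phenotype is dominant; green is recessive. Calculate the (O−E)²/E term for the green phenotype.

For a monohybrid cross between heterozygotes with complete dominance, the expected phenotypic ratio is 3:1.
Total ratio parts = 4. Expected numbers out of 597:
  yellow: 597 × 3/4 = 447.75
  green: 597 × 1/4 = 149.25
Contribution of green: (137 − 149.25)² / 149.25 = 1.0054

1.005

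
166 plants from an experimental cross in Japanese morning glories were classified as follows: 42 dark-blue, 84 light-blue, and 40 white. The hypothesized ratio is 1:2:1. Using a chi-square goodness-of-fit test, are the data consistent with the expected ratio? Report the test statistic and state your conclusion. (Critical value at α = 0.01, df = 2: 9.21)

Under the 1:2:1 hypothesis (Σ ratio = 4, N = 166):
  dark-blue: 166 × 1/4 = 41.5
  light-blue: 166 × 2/4 = 83
  white: 166 × 1/4 = 41.5
χ² = Σ (O − E)² / E
  dark-blue: (42 − 41.5)² / 41.5 = 0.0060
  light-blue: (84 − 83)² / 83 = 0.0120
  white: (40 − 41.5)² / 41.5 = 0.0542
χ² = 0.0060 + 0.0120 + 0.0542 = 0.0722 ≈ 0.072
Degrees of freedom = 3 − 1 = 2; critical value at α = 0.01 is 9.21.
Since 0.072 < 9.21, we fail to reject the null hypothesis — the data are consistent with the 1:2:1 ratio.

0.072; consistent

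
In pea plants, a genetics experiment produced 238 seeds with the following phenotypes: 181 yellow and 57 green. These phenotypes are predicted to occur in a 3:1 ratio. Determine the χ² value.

0.140

Total ratio parts = 4. Expected numbers out of 238:
  yellow: 238 × 3/4 = 178.5
  green: 238 × 1/4 = 59.5
χ² = Σ (O − E)² / E
  yellow: (181 − 178.5)² / 178.5 = 0.0350
  green: (57 − 59.5)² / 59.5 = 0.1050
χ² = 0.0350 + 0.1050 = 0.140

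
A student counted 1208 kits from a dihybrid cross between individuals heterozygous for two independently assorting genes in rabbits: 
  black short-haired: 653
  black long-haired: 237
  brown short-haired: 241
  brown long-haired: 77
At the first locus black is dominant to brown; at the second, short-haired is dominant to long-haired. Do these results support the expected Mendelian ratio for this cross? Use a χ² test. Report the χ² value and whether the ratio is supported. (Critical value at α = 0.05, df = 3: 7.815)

2.478; consistent

A dihybrid F₂ with independent assortment and complete dominance at both loci gives a 9:3:3:1 phenotypic ratio.
Expected counts for N = 1208 under a 9:3:3:1 ratio (total parts = 16):
  black short-haired: 1208 × 9/16 = 679.5
  black long-haired: 1208 × 3/16 = 226.5
  brown short-haired: 1208 × 3/16 = 226.5
  brown long-haired: 1208 × 1/16 = 75.5
χ² = Σ (O − E)² / E
  black short-haired: (653 − 679.5)² / 679.5 = 1.0335
  black long-haired: (237 − 226.5)² / 226.5 = 0.4868
  brown short-haired: (241 − 226.5)² / 226.5 = 0.9283
  brown long-haired: (77 − 75.5)² / 75.5 = 0.0298
χ² = 1.0335 + 0.4868 + 0.9283 + 0.0298 = 2.4784 ≈ 2.478
Degrees of freedom = 4 − 1 = 3; critical value at α = 0.05 is 7.815.
Since 2.478 < 7.815, we fail to reject the null hypothesis — the data are consistent with the 9:3:3:1 ratio.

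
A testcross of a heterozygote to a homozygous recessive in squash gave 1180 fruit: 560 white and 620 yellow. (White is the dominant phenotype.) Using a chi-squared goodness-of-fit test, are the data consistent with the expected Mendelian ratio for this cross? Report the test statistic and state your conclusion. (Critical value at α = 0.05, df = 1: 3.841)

A testcross of a heterozygote (Aa × aa) gives a 1:1 phenotypic ratio.
Total ratio parts = 2. Expected numbers out of 1180:
  white: 1180 × 1/2 = 590
  yellow: 1180 × 1/2 = 590
χ² = Σ (O − E)² / E
  white: (560 − 590)² / 590 = 1.5254
  yellow: (620 − 590)² / 590 = 1.5254
χ² = 1.5254 + 1.5254 = 3.0508 ≈ 3.051
Degrees of freedom = 2 − 1 = 1; critical value at α = 0.05 is 3.841.
Since 3.051 < 3.841, we fail to reject the null hypothesis — the data are consistent with the 1:1 ratio.

3.051; consistent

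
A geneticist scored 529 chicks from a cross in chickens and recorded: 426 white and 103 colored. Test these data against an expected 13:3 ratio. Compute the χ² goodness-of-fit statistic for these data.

0.180

Expected counts for N = 529 under a 13:3 ratio (total parts = 16):
  white: 529 × 13/16 = 429.8125
  colored: 529 × 3/16 = 99.1875
χ² = Σ (O − E)² / E
  white: (426 − 429.8125)² / 429.8125 = 0.0338
  colored: (103 − 99.1875)² / 99.1875 = 0.1465
χ² = 0.0338 + 0.1465 = 0.1803 ≈ 0.180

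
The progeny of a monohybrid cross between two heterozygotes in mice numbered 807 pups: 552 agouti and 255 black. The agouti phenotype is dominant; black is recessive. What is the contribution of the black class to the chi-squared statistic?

14.055

For a monohybrid cross between heterozygotes with complete dominance, the expected phenotypic ratio is 3:1.
Total ratio parts = 4. Expected numbers out of 807:
  agouti: 807 × 3/4 = 605.25
  black: 807 × 1/4 = 201.75
Contribution of black: (255 − 201.75)² / 201.75 = 14.0548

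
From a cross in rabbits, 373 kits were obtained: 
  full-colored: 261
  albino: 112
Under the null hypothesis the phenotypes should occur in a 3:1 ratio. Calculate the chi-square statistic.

Under the 3:1 hypothesis (Σ ratio = 4, N = 373):
  full-colored: 373 × 3/4 = 279.75
  albino: 373 × 1/4 = 93.25
χ² = Σ (O − E)² / E
  full-colored: (261 − 279.75)² / 279.75 = 1.2567
  albino: (112 − 93.25)² / 93.25 = 3.7701
χ² = 1.2567 + 3.7701 = 5.0268 ≈ 5.027

5.027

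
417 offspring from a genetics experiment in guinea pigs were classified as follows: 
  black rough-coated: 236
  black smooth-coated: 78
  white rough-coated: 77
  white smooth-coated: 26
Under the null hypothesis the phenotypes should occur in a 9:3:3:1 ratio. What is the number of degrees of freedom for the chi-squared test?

3

A goodness-of-fit test with 4 phenotype classes has df = 4 − 1 = 3.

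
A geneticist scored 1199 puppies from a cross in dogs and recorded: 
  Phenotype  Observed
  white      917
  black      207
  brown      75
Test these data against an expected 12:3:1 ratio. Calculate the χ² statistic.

Total ratio parts = 16. Expected numbers out of 1199:
  white: 1199 × 12/16 = 899.25
  black: 1199 × 3/16 = 224.8125
  brown: 1199 × 1/16 = 74.9375
χ² = Σ (O − E)² / E
  white: (917 − 899.25)² / 899.25 = 0.3504
  black: (207 − 224.8125)² / 224.8125 = 1.4113
  brown: (75 − 74.9375)² / 74.9375 = 0.0001
χ² = 0.3504 + 1.4113 + 0.0001 = 1.7618 ≈ 1.762

1.762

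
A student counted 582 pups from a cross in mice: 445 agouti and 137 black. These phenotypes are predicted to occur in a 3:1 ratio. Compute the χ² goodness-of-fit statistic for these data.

0.662

Total ratio parts = 4. Expected numbers out of 582:
  agouti: 582 × 3/4 = 436.5
  black: 582 × 1/4 = 145.5
χ² = Σ (O − E)² / E
  agouti: (445 − 436.5)² / 436.5 = 0.1655
  black: (137 − 145.5)² / 145.5 = 0.4966
χ² = 0.1655 + 0.4966 = 0.6621 ≈ 0.662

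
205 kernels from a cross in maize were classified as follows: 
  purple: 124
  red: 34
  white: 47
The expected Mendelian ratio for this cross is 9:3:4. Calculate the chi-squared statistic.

1.519

Total ratio parts = 16. Expected numbers out of 205:
  purple: 205 × 9/16 = 115.3125
  red: 205 × 3/16 = 38.4375
  white: 205 × 4/16 = 51.25
χ² = Σ (O − E)² / E
  purple: (124 − 115.3125)² / 115.3125 = 0.6545
  red: (34 − 38.4375)² / 38.4375 = 0.5123
  white: (47 − 51.25)² / 51.25 = 0.3524
χ² = 0.6545 + 0.5123 + 0.3524 = 1.5192 ≈ 1.519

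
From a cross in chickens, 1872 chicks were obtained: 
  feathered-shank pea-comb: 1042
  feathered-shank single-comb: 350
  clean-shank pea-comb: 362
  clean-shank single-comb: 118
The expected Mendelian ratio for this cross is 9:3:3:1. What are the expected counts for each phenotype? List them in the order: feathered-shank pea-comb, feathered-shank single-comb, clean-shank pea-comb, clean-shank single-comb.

The 9:3:3:1 ratio has 16 parts, so with N = 1872 the expected counts are:
  feathered-shank pea-comb: 1872 × 9/16 = 1053
  feathered-shank single-comb: 1872 × 3/16 = 351
  clean-shank pea-comb: 1872 × 3/16 = 351
  clean-shank single-comb: 1872 × 1/16 = 117

1053, 351, 351, 117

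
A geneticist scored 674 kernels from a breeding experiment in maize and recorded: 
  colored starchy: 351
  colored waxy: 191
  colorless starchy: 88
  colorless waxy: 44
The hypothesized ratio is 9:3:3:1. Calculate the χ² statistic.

46.870

Total ratio parts = 16. Expected numbers out of 674:
  colored starchy: 674 × 9/16 = 379.125
  colored waxy: 674 × 3/16 = 126.375
  colorless starchy: 674 × 3/16 = 126.375
  colorless waxy: 674 × 1/16 = 42.125
χ² = Σ (O − E)² / E
  colored starchy: (351 − 379.125)² / 379.125 = 2.0864
  colored waxy: (191 − 126.375)² / 126.375 = 33.0476
  colorless starchy: (88 − 126.375)² / 126.375 = 11.6529
  colorless waxy: (44 − 42.125)² / 42.125 = 0.0835
χ² = 2.0864 + 33.0476 + 11.6529 + 0.0835 = 46.8704 ≈ 46.870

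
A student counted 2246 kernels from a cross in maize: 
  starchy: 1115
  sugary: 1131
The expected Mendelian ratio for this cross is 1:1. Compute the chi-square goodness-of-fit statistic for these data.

0.114

The 1:1 ratio has 2 parts, so with N = 2246 the expected counts are:
  starchy: 2246 × 1/2 = 1123
  sugary: 2246 × 1/2 = 1123
χ² = Σ (O − E)² / E
  starchy: (1115 − 1123)² / 1123 = 0.0570
  sugary: (1131 − 1123)² / 1123 = 0.0570
χ² = 0.0570 + 0.0570 = 0.114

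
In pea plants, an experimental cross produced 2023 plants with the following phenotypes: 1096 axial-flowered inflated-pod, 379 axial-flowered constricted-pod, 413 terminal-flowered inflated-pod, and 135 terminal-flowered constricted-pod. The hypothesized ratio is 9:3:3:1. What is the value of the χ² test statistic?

Total ratio parts = 16. Expected numbers out of 2023:
  axial-flowered inflated-pod: 2023 × 9/16 = 1137.9375
  axial-flowered constricted-pod: 2023 × 3/16 = 379.3125
  terminal-flowered inflated-pod: 2023 × 3/16 = 379.3125
  terminal-flowered constricted-pod: 2023 × 1/16 = 126.4375
χ² = Σ (O − E)² / E
  axial-flowered inflated-pod: (1096 − 1137.9375)² / 1137.9375 = 1.5456
  axial-flowered constricted-pod: (379 − 379.3125)² / 379.3125 = 0.0003
  terminal-flowered inflated-pod: (413 − 379.3125)² / 379.3125 = 2.9919
  terminal-flowered constricted-pod: (135 − 126.4375)² / 126.4375 = 0.5799
χ² = 1.5456 + 0.0003 + 2.9919 + 0.5799 = 5.1177 ≈ 5.118

5.118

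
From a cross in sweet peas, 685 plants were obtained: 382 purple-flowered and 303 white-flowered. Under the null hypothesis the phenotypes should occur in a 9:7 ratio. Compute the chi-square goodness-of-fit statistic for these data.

Under the 9:7 hypothesis (Σ ratio = 16, N = 685):
  purple-flowered: 685 × 9/16 = 385.3125
  white-flowered: 685 × 7/16 = 299.6875
χ² = Σ (O − E)² / E
  purple-flowered: (382 − 385.3125)² / 385.3125 = 0.0285
  white-flowered: (303 − 299.6875)² / 299.6875 = 0.0366
χ² = 0.0285 + 0.0366 = 0.0651 ≈ 0.065

0.065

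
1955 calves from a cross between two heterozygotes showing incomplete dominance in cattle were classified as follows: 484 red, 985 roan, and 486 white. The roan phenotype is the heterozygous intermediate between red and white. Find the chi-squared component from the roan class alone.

0.058

With incomplete dominance, a heterozygote × heterozygote cross gives a 1:2:1 phenotypic ratio.
The 1:2:1 ratio has 4 parts, so with N = 1955 the expected counts are:
  red: 1955 × 1/4 = 488.75
  roan: 1955 × 2/4 = 977.5
  white: 1955 × 1/4 = 488.75
Contribution of roan: (985 − 977.5)² / 977.5 = 0.0575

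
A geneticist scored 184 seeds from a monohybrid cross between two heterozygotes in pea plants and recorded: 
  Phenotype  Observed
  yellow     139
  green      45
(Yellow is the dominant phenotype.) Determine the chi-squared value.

For a monohybrid cross between heterozygotes with complete dominance, the expected phenotypic ratio is 3:1.
Expected counts for N = 184 under a 3:1 ratio (total parts = 4):
  yellow: 184 × 3/4 = 138
  green: 184 × 1/4 = 46
χ² = Σ (O − E)² / E
  yellow: (139 − 138)² / 138 = 0.0072
  green: (45 − 46)² / 46 = 0.0217
χ² = 0.0072 + 0.0217 = 0.0289 ≈ 0.029

0.029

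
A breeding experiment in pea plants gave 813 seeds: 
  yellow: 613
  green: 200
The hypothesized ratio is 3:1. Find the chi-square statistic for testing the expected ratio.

0.069

Total ratio parts = 4. Expected numbers out of 813:
  yellow: 813 × 3/4 = 609.75
  green: 813 × 1/4 = 203.25
χ² = Σ (O − E)² / E
  yellow: (613 − 609.75)² / 609.75 = 0.0173
  green: (200 − 203.25)² / 203.25 = 0.0520
χ² = 0.0173 + 0.0520 = 0.0693 ≈ 0.069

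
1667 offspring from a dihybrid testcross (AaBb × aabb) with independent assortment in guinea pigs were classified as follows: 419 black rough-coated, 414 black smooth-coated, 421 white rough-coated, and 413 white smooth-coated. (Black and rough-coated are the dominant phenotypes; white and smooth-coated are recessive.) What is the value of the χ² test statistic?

0.107

A dihybrid testcross with independent assortment gives a 1:1:1:1 ratio.
Under the 1:1:1:1 hypothesis (Σ ratio = 4, N = 1667):
  black rough-coated: 1667 × 1/4 = 416.75
  black smooth-coated: 1667 × 1/4 = 416.75
  white rough-coated: 1667 × 1/4 = 416.75
  white smooth-coated: 1667 × 1/4 = 416.75
χ² = Σ (O − E)² / E
  black rough-coated: (419 − 416.75)² / 416.75 = 0.0121
  black smooth-coated: (414 − 416.75)² / 416.75 = 0.0181
  white rough-coated: (421 − 416.75)² / 416.75 = 0.0433
  white smooth-coated: (413 − 416.75)² / 416.75 = 0.0337
χ² = 0.0121 + 0.0181 + 0.0433 + 0.0337 = 0.1072 ≈ 0.107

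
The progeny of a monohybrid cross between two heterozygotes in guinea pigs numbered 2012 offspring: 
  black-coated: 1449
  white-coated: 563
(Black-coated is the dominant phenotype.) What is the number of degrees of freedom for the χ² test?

For a monohybrid cross between heterozygotes with complete dominance, the expected phenotypic ratio is 3:1.
A goodness-of-fit test with 2 phenotype classes has df = 2 − 1 = 1.

1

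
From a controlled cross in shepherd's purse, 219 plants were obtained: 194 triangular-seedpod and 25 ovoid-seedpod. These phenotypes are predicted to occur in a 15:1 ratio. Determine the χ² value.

9.973

The 15:1 ratio has 16 parts, so with N = 219 the expected counts are:
  triangular-seedpod: 219 × 15/16 = 205.3125
  ovoid-seedpod: 219 × 1/16 = 13.6875
χ² = Σ (O − E)² / E
  triangular-seedpod: (194 − 205.3125)² / 205.3125 = 0.6233
  ovoid-seedpod: (25 − 13.6875)² / 13.6875 = 9.3496
χ² = 0.6233 + 9.3496 = 9.9729 ≈ 9.973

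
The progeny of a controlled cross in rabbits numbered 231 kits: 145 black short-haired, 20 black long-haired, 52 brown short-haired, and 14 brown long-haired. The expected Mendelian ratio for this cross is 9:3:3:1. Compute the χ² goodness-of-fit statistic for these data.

The 9:3:3:1 ratio has 16 parts, so with N = 231 the expected counts are:
  black short-haired: 231 × 9/16 = 129.9375
  black long-haired: 231 × 3/16 = 43.3125
  brown short-haired: 231 × 3/16 = 43.3125
  brown long-haired: 231 × 1/16 = 14.4375
χ² = Σ (O − E)² / E
  black short-haired: (145 − 129.9375)² / 129.9375 = 1.7461
  black long-haired: (20 − 43.3125)² / 43.3125 = 12.5477
  brown short-haired: (52 − 43.3125)² / 43.3125 = 1.7425
  brown long-haired: (14 − 14.4375)² / 14.4375 = 0.0133
χ² = 1.7461 + 12.5477 + 1.7425 + 0.0133 = 16.0496 ≈ 16.050

16.050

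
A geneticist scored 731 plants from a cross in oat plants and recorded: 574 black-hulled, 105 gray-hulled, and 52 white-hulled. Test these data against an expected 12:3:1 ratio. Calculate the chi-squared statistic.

Total ratio parts = 16. Expected numbers out of 731:
  black-hulled: 731 × 12/16 = 548.25
  gray-hulled: 731 × 3/16 = 137.0625
  white-hulled: 731 × 1/16 = 45.6875
χ² = Σ (O − E)² / E
  black-hulled: (574 − 548.25)² / 548.25 = 1.2094
  gray-hulled: (105 − 137.0625)² / 137.0625 = 7.5003
  white-hulled: (52 − 45.6875)² / 45.6875 = 0.8722
χ² = 1.2094 + 7.5003 + 0.8722 = 9.5819 ≈ 9.582

9.582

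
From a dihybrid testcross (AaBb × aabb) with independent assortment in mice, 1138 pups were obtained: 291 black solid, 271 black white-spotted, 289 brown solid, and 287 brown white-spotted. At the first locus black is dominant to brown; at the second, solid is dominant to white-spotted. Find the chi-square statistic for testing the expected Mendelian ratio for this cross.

A dihybrid testcross with independent assortment gives a 1:1:1:1 ratio.
Total ratio parts = 4. Expected numbers out of 1138:
  black solid: 1138 × 1/4 = 284.5
  black white-spotted: 1138 × 1/4 = 284.5
  brown solid: 1138 × 1/4 = 284.5
  brown white-spotted: 1138 × 1/4 = 284.5
χ² = Σ (O − E)² / E
  black solid: (291 − 284.5)² / 284.5 = 0.1485
  black white-spotted: (271 − 284.5)² / 284.5 = 0.6406
  brown solid: (289 − 284.5)² / 284.5 = 0.0712
  brown white-spotted: (287 − 284.5)² / 284.5 = 0.0220
χ² = 0.1485 + 0.6406 + 0.0712 + 0.0220 = 0.8823 ≈ 0.882

0.882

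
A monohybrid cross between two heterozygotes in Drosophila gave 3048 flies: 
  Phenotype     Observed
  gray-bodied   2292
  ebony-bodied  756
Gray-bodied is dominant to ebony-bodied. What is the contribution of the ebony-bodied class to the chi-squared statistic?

For a monohybrid cross between heterozygotes with complete dominance, the expected phenotypic ratio is 3:1.
Total ratio parts = 4. Expected numbers out of 3048:
  gray-bodied: 3048 × 3/4 = 2286
  ebony-bodied: 3048 × 1/4 = 762
Contribution of ebony-bodied: (756 − 762)² / 762 = 0.0472

0.047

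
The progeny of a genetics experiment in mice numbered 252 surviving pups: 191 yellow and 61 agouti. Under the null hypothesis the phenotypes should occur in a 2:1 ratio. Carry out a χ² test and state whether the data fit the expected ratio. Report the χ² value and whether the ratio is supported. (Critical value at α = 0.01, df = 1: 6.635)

Total ratio parts = 3. Expected numbers out of 252:
  yellow: 252 × 2/3 = 168
  agouti: 252 × 1/3 = 84
χ² = Σ (O − E)² / E
  yellow: (191 − 168)² / 168 = 3.1488
  agouti: (61 − 84)² / 84 = 6.2976
χ² = 3.1488 + 6.2976 = 9.4464 ≈ 9.446
Degrees of freedom = 2 − 1 = 1; critical value at α = 0.01 is 6.635.
Since 9.446 > 6.635, we reject the null hypothesis — the data do not fit the 2:1 ratio.

9.446; not consistent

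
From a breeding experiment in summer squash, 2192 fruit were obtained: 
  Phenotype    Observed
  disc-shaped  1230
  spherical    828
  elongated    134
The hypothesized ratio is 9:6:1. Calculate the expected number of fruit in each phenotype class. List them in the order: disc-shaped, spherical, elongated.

Total ratio parts = 16. Expected numbers out of 2192:
  disc-shaped: 2192 × 9/16 = 1233
  spherical: 2192 × 6/16 = 822
  elongated: 2192 × 1/16 = 137

1233, 822, 137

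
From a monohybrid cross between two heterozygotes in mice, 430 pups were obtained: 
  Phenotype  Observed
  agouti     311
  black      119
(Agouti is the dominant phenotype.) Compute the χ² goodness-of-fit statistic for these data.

1.640

For a monohybrid cross between heterozygotes with complete dominance, the expected phenotypic ratio is 3:1.
Total ratio parts = 4. Expected numbers out of 430:
  agouti: 430 × 3/4 = 322.5
  black: 430 × 1/4 = 107.5
χ² = Σ (O − E)² / E
  agouti: (311 − 322.5)² / 322.5 = 0.4101
  black: (119 − 107.5)² / 107.5 = 1.2302
χ² = 0.4101 + 1.2302 = 1.6403 ≈ 1.640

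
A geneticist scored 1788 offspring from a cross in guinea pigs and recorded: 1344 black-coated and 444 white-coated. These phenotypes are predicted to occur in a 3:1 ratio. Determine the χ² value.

0.027

Total ratio parts = 4. Expected numbers out of 1788:
  black-coated: 1788 × 3/4 = 1341
  white-coated: 1788 × 1/4 = 447
χ² = Σ (O − E)² / E
  black-coated: (1344 − 1341)² / 1341 = 0.0067
  white-coated: (444 − 447)² / 447 = 0.0201
χ² = 0.0067 + 0.0201 = 0.0268 ≈ 0.027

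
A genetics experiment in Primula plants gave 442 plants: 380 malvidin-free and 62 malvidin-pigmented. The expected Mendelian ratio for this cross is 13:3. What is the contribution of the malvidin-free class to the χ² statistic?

Under the 13:3 hypothesis (Σ ratio = 16, N = 442):
  malvidin-free: 442 × 13/16 = 359.125
  malvidin-pigmented: 442 × 3/16 = 82.875
Contribution of malvidin-free: (380 − 359.125)² / 359.125 = 1.2134

1.213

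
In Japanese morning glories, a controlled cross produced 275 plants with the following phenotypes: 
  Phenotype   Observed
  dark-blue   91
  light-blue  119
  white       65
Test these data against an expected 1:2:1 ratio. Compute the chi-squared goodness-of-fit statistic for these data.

The 1:2:1 ratio has 4 parts, so with N = 275 the expected counts are:
  dark-blue: 275 × 1/4 = 68.75
  light-blue: 275 × 2/4 = 137.5
  white: 275 × 1/4 = 68.75
χ² = Σ (O − E)² / E
  dark-blue: (91 − 68.75)² / 68.75 = 7.2009
  light-blue: (119 − 137.5)² / 137.5 = 2.4891
  white: (65 − 68.75)² / 68.75 = 0.2045
χ² = 7.2009 + 2.4891 + 0.2045 = 9.8945 ≈ 9.895

9.895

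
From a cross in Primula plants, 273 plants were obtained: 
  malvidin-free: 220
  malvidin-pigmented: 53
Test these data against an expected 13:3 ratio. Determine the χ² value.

0.079

Under the 13:3 hypothesis (Σ ratio = 16, N = 273):
  malvidin-free: 273 × 13/16 = 221.8125
  malvidin-pigmented: 273 × 3/16 = 51.1875
χ² = Σ (O − E)² / E
  malvidin-free: (220 − 221.8125)² / 221.8125 = 0.0148
  malvidin-pigmented: (53 − 51.1875)² / 51.1875 = 0.0642
χ² = 0.0148 + 0.0642 = 0.079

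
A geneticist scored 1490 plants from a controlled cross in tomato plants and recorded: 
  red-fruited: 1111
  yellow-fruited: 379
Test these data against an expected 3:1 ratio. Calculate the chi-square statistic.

0.151

The 3:1 ratio has 4 parts, so with N = 1490 the expected counts are:
  red-fruited: 1490 × 3/4 = 1117.5
  yellow-fruited: 1490 × 1/4 = 372.5
χ² = Σ (O − E)² / E
  red-fruited: (1111 − 1117.5)² / 1117.5 = 0.0378
  yellow-fruited: (379 − 372.5)² / 372.5 = 0.1134
χ² = 0.0378 + 0.1134 = 0.1512 ≈ 0.151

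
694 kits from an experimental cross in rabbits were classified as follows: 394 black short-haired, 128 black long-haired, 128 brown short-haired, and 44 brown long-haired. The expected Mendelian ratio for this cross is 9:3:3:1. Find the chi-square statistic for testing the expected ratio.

0.112

Total ratio parts = 16. Expected numbers out of 694:
  black short-haired: 694 × 9/16 = 390.375
  black long-haired: 694 × 3/16 = 130.125
  brown short-haired: 694 × 3/16 = 130.125
  brown long-haired: 694 × 1/16 = 43.375
χ² = Σ (O − E)² / E
  black short-haired: (394 − 390.375)² / 390.375 = 0.0337
  black long-haired: (128 − 130.125)² / 130.125 = 0.0347
  brown short-haired: (128 − 130.125)² / 130.125 = 0.0347
  brown long-haired: (44 − 43.375)² / 43.375 = 0.0090
χ² = 0.0337 + 0.0347 + 0.0347 + 0.0090 = 0.1121 ≈ 0.112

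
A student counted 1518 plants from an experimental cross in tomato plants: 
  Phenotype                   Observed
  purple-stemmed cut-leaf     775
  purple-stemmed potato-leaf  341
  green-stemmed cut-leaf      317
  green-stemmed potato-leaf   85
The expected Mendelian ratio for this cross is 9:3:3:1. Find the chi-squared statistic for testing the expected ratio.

The 9:3:3:1 ratio has 16 parts, so with N = 1518 the expected counts are:
  purple-stemmed cut-leaf: 1518 × 9/16 = 853.875
  purple-stemmed potato-leaf: 1518 × 3/16 = 284.625
  green-stemmed cut-leaf: 1518 × 3/16 = 284.625
  green-stemmed potato-leaf: 1518 × 1/16 = 94.875
χ² = Σ (O − E)² / E
  purple-stemmed cut-leaf: (775 − 853.875)² / 853.875 = 7.2859
  purple-stemmed potato-leaf: (341 − 284.625)² / 284.625 = 11.1661
  green-stemmed cut-leaf: (317 − 284.625)² / 284.625 = 3.6825
  green-stemmed potato-leaf: (85 − 94.875)² / 94.875 = 1.0278
χ² = 7.2859 + 11.1661 + 3.6825 + 1.0278 = 23.1623 ≈ 23.162

23.162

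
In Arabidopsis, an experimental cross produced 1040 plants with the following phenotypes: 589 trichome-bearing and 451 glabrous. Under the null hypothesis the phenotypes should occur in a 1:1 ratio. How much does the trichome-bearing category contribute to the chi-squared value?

Expected counts for N = 1040 under a 1:1 ratio (total parts = 2):
  trichome-bearing: 1040 × 1/2 = 520
  glabrous: 1040 × 1/2 = 520
Contribution of trichome-bearing: (589 − 520)² / 520 = 9.1558

9.156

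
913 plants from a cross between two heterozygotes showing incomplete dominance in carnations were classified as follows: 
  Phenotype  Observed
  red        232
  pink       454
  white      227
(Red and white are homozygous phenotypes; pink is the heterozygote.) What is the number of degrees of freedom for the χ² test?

With incomplete dominance, a heterozygote × heterozygote cross gives a 1:2:1 phenotypic ratio.
A goodness-of-fit test with 3 phenotype classes has df = 3 − 1 = 2.

2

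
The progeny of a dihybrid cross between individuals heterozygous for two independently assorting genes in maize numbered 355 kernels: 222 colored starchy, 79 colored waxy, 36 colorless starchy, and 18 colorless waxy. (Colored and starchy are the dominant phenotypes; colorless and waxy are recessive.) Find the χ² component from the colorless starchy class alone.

14.033

A dihybrid F₂ with independent assortment and complete dominance at both loci gives a 9:3:3:1 phenotypic ratio.
Under the 9:3:3:1 hypothesis (Σ ratio = 16, N = 355):
  colored starchy: 355 × 9/16 = 199.6875
  colored waxy: 355 × 3/16 = 66.5625
  colorless starchy: 355 × 3/16 = 66.5625
  colorless waxy: 355 × 1/16 = 22.1875
Contribution of colorless starchy: (36 − 66.5625)² / 66.5625 = 14.0329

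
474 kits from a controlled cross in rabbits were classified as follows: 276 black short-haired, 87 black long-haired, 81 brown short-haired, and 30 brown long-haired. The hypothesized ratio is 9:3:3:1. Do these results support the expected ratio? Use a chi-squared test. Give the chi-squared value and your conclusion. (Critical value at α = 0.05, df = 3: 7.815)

1.072; consistent

The 9:3:3:1 ratio has 16 parts, so with N = 474 the expected counts are:
  black short-haired: 474 × 9/16 = 266.625
  black long-haired: 474 × 3/16 = 88.875
  brown short-haired: 474 × 3/16 = 88.875
  brown long-haired: 474 × 1/16 = 29.625
χ² = Σ (O − E)² / E
  black short-haired: (276 − 266.625)² / 266.625 = 0.3296
  black long-haired: (87 − 88.875)² / 88.875 = 0.0396
  brown short-haired: (81 − 88.875)² / 88.875 = 0.6978
  brown long-haired: (30 − 29.625)² / 29.625 = 0.0047
χ² = 0.3296 + 0.0396 + 0.6978 + 0.0047 = 1.0717 ≈ 1.072
Degrees of freedom = 4 − 1 = 3; critical value at α = 0.05 is 7.815.
Since 1.072 < 7.815, we fail to reject the null hypothesis — the data are consistent with the 9:3:3:1 ratio.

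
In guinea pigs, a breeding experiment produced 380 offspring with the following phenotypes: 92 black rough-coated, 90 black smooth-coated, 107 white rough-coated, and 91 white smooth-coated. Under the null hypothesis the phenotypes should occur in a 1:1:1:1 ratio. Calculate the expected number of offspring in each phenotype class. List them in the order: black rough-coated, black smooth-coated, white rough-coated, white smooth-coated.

Total ratio parts = 4. Expected numbers out of 380:
  black rough-coated: 380 × 1/4 = 95
  black smooth-coated: 380 × 1/4 = 95
  white rough-coated: 380 × 1/4 = 95
  white smooth-coated: 380 × 1/4 = 95

95, 95, 95, 95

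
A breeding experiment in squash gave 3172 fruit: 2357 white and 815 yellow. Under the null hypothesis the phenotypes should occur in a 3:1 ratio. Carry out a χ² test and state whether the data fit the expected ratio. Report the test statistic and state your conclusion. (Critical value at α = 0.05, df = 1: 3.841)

0.814; consistent

Total ratio parts = 4. Expected numbers out of 3172:
  white: 3172 × 3/4 = 2379
  yellow: 3172 × 1/4 = 793
χ² = Σ (O − E)² / E
  white: (2357 − 2379)² / 2379 = 0.2034
  yellow: (815 − 793)² / 793 = 0.6103
χ² = 0.2034 + 0.6103 = 0.8137 ≈ 0.814
Degrees of freedom = 2 − 1 = 1; critical value at α = 0.05 is 3.841.
Since 0.814 < 3.841, we fail to reject the null hypothesis — the data are consistent with the 3:1 ratio.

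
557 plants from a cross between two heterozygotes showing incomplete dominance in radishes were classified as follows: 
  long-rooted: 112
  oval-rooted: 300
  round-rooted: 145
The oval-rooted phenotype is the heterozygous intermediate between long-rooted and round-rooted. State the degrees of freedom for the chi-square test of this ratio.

2

With incomplete dominance, a heterozygote × heterozygote cross gives a 1:2:1 phenotypic ratio.
A goodness-of-fit test with 3 phenotype classes has df = 3 − 1 = 2.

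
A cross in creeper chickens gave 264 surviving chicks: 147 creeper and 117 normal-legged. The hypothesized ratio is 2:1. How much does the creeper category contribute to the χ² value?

4.778

Expected counts for N = 264 under a 2:1 ratio (total parts = 3):
  creeper: 264 × 2/3 = 176
  normal-legged: 264 × 1/3 = 88
Contribution of creeper: (147 − 176)² / 176 = 4.7784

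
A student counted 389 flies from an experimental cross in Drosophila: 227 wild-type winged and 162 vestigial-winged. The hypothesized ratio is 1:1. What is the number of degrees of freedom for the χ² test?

1

A goodness-of-fit test with 2 phenotype classes has df = 2 − 1 = 1.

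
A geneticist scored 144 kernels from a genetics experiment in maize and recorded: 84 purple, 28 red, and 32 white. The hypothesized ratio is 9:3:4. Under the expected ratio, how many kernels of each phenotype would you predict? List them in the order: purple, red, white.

81, 27, 36

Expected counts for N = 144 under a 9:3:4 ratio (total parts = 16):
  purple: 144 × 9/16 = 81
  red: 144 × 3/16 = 27
  white: 144 × 4/16 = 36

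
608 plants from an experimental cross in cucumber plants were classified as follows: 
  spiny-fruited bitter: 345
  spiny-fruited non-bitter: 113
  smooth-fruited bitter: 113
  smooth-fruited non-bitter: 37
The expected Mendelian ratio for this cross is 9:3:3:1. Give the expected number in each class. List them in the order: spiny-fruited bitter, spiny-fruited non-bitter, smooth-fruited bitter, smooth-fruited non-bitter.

342, 114, 114, 38

Total ratio parts = 16. Expected numbers out of 608:
  spiny-fruited bitter: 608 × 9/16 = 342
  spiny-fruited non-bitter: 608 × 3/16 = 114
  smooth-fruited bitter: 608 × 3/16 = 114
  smooth-fruited non-bitter: 608 × 1/16 = 38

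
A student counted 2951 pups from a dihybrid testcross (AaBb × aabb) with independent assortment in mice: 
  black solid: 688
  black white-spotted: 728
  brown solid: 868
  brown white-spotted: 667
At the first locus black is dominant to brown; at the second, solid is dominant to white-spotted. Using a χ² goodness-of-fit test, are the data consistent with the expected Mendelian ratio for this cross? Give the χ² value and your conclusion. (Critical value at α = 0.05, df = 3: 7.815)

A dihybrid testcross with independent assortment gives a 1:1:1:1 ratio.
Expected counts for N = 2951 under a 1:1:1:1 ratio (total parts = 4):
  black solid: 2951 × 1/4 = 737.75
  black white-spotted: 2951 × 1/4 = 737.75
  brown solid: 2951 × 1/4 = 737.75
  brown white-spotted: 2951 × 1/4 = 737.75
χ² = Σ (O − E)² / E
  black solid: (688 − 737.75)² / 737.75 = 3.3549
  black white-spotted: (728 − 737.75)² / 737.75 = 0.1289
  brown solid: (868 − 737.75)² / 737.75 = 22.9957
  brown white-spotted: (667 − 737.75)² / 737.75 = 6.7849
χ² = 3.3549 + 0.1289 + 22.9957 + 6.7849 = 33.2644 ≈ 33.264
Degrees of freedom = 4 − 1 = 3; critical value at α = 0.05 is 7.815.
Since 33.264 > 7.815, we reject the null hypothesis — the data do not fit the 1:1:1:1 ratio.

33.264; not consistent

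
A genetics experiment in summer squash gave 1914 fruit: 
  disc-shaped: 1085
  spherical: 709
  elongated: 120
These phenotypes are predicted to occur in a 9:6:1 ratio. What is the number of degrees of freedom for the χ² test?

2

A goodness-of-fit test with 3 phenotype classes has df = 3 − 1 = 2.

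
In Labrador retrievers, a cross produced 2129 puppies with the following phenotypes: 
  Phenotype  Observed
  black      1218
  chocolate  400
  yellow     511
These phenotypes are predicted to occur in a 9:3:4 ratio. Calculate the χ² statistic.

Under the 9:3:4 hypothesis (Σ ratio = 16, N = 2129):
  black: 2129 × 9/16 = 1197.5625
  chocolate: 2129 × 3/16 = 399.1875
  yellow: 2129 × 4/16 = 532.25
χ² = Σ (O − E)² / E
  black: (1218 − 1197.5625)² / 1197.5625 = 0.3488
  chocolate: (400 − 399.1875)² / 399.1875 = 0.0017
  yellow: (511 − 532.25)² / 532.25 = 0.8484
χ² = 0.3488 + 0.0017 + 0.8484 = 1.1989 ≈ 1.199

1.199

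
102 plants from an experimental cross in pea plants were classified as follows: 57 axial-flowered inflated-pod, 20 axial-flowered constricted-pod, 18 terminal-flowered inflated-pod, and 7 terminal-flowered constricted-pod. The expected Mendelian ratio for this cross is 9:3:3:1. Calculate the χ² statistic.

Under the 9:3:3:1 hypothesis (Σ ratio = 16, N = 102):
  axial-flowered inflated-pod: 102 × 9/16 = 57.375
  axial-flowered constricted-pod: 102 × 3/16 = 19.125
  terminal-flowered inflated-pod: 102 × 3/16 = 19.125
  terminal-flowered constricted-pod: 102 × 1/16 = 6.375
χ² = Σ (O − E)² / E
  axial-flowered inflated-pod: (57 − 57.375)² / 57.375 = 0.0025
  axial-flowered constricted-pod: (20 − 19.125)² / 19.125 = 0.0400
  terminal-flowered inflated-pod: (18 − 19.125)² / 19.125 = 0.0662
  terminal-flowered constricted-pod: (7 − 6.375)² / 6.375 = 0.0613
χ² = 0.0025 + 0.0400 + 0.0662 + 0.0613 = 0.170

0.170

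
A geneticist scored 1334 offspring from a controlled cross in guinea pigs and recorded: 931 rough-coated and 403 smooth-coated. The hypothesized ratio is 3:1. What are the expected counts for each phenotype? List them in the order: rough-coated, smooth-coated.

Under the 3:1 hypothesis (Σ ratio = 4, N = 1334):
  rough-coated: 1334 × 3/4 = 1000.5
  smooth-coated: 1334 × 1/4 = 333.5

1000.5, 333.5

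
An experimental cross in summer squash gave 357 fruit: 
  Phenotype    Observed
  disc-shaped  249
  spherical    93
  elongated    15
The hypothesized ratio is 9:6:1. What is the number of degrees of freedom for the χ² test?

2

A goodness-of-fit test with 3 phenotype classes has df = 3 − 1 = 2.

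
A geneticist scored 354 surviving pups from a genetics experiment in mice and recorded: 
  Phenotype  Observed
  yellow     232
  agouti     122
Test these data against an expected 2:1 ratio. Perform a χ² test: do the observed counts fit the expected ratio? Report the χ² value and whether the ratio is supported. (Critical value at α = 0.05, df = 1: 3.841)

Expected counts for N = 354 under a 2:1 ratio (total parts = 3):
  yellow: 354 × 2/3 = 236
  agouti: 354 × 1/3 = 118
χ² = Σ (O − E)² / E
  yellow: (232 − 236)² / 236 = 0.0678
  agouti: (122 − 118)² / 118 = 0.1356
χ² = 0.0678 + 0.1356 = 0.2034 ≈ 0.203
Degrees of freedom = 2 − 1 = 1; critical value at α = 0.05 is 3.841.
Since 0.203 < 3.841, we fail to reject the null hypothesis — the data are consistent with the 2:1 ratio.

0.203; consistent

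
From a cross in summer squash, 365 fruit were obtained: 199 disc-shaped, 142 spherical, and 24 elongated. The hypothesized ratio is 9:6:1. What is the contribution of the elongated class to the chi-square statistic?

0.062

Expected counts for N = 365 under a 9:6:1 ratio (total parts = 16):
  disc-shaped: 365 × 9/16 = 205.3125
  spherical: 365 × 6/16 = 136.875
  elongated: 365 × 1/16 = 22.8125
Contribution of elongated: (24 − 22.8125)² / 22.8125 = 0.0618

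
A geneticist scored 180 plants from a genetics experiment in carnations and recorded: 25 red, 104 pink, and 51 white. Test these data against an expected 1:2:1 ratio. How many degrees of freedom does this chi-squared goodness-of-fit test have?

A goodness-of-fit test with 3 phenotype classes has df = 3 − 1 = 2.

2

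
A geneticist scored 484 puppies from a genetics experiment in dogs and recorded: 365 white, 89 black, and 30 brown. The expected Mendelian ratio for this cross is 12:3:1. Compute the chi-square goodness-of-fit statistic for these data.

0.047

The 12:3:1 ratio has 16 parts, so with N = 484 the expected counts are:
  white: 484 × 12/16 = 363
  black: 484 × 3/16 = 90.75
  brown: 484 × 1/16 = 30.25
χ² = Σ (O − E)² / E
  white: (365 − 363)² / 363 = 0.0110
  black: (89 − 90.75)² / 90.75 = 0.0337
  brown: (30 − 30.25)² / 30.25 = 0.0021
χ² = 0.0110 + 0.0337 + 0.0021 = 0.0468 ≈ 0.047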